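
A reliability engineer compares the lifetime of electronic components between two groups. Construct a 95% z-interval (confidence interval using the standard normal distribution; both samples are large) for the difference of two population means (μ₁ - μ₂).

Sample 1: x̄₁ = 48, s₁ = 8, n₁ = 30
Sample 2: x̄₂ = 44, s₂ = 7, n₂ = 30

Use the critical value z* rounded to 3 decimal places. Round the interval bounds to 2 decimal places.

Both samples are large (n₁ = 30 ≥ 30, n₂ = 30 ≥ 30), so a z-interval for the difference of means applies.

Point estimate: x̄₁ - x̄₂ = 48 - 44 = 4

Standard error: SE = √(s₁²/n₁ + s₂²/n₂)
= √(8²/30 + 7²/30)
= √(2.133333 + 1.633333)
= 1.940790

For 95% confidence, z* = 1.96 (from standard normal table)
Margin of error: E = z* × SE = 1.96 × 1.940790 = 3.8039

Z-interval: (x̄₁ - x̄₂) ± E = 4 ± 3.8039 = (0.1961, 7.8039)

Rounded to 2 decimal places:

(0.20, 7.80)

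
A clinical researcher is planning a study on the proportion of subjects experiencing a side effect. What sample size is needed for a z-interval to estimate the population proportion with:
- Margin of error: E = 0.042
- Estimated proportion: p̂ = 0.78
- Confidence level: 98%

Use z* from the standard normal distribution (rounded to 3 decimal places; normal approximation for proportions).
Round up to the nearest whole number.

Using z* for proportion z-interval (normal approximation).

For 98% confidence, z* = 2.326 (from standard normal table)

Sample size formula for proportion z-interval: n = z*²p̂(1-p̂)/E²

n = 2.326² × 0.78 × 0.22 / 0.042²
  = 5.410276 × 0.1716 / 0.001764
  = 526.3058

Round up to the nearest whole number: n = 527

527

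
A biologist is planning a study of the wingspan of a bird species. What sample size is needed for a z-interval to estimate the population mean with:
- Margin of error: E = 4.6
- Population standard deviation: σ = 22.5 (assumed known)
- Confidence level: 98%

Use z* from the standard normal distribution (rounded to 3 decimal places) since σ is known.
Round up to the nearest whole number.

Using z* since population σ is known (z-interval formula).

For 98% confidence, z* = 2.326 (from standard normal table)

Sample size formula for z-interval: n = (z*σ/E)²

n = (2.326 × 22.5 / 4.6)²
  = (11.377174)²
  = 129.4401

Round up to the nearest whole number: n = 130

130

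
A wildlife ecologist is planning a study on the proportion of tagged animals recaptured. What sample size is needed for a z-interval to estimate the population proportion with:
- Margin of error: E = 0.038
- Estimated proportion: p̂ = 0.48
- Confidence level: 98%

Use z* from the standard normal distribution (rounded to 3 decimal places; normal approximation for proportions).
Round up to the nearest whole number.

Using z* for proportion z-interval (normal approximation).

For 98% confidence, z* = 2.326 (from standard normal table)

Sample size formula for proportion z-interval: n = z*²p̂(1-p̂)/E²

n = 2.326² × 0.48 × 0.52 / 0.038²
  = 5.410276 × 0.2496 / 0.001444
  = 935.1834

Round up to the nearest whole number: n = 936

936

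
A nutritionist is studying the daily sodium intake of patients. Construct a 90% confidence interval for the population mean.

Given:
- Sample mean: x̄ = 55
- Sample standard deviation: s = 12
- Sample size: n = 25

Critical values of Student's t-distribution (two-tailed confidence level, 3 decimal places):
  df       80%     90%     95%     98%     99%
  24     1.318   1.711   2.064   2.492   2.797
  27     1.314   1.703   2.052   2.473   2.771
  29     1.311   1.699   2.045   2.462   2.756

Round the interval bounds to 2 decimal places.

The population standard deviation σ is unknown (only the sample standard deviation s is given), so use a t-interval with df = n - 1 = 25 - 1 = 24.

For 90% confidence with df = 24, t* = 1.711 (from t-table)

Standard error: SE = s/√n = 12/√25 = 2.400000

Margin of error: E = t* × SE = 1.711 × 2.400000 = 4.1064

T-interval: x̄ ± E = 55 ± 4.1064 = (50.8936, 59.1064)

Rounded to 2 decimal places:

(50.89, 59.11)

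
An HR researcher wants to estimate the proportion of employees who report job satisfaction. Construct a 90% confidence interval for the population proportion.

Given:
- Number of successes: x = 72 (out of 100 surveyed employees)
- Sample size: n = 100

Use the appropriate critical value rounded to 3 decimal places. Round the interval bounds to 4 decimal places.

Sample proportion: p̂ = 72/100 = 0.720000

Check conditions for normal approximation:
  np̂ = 72 ≥ 10 ✓
  n(1-p̂) = 28 ≥ 10 ✓

The sample is large enough, so use a z-interval (normal approximation) for the proportion.

For 90% confidence, z* = 1.645 (from standard normal table)

Standard error: SE = √(p̂(1-p̂)/n) = √(0.720000×0.280000/100) = 0.04489989

Margin of error: E = z* × SE = 1.645 × 0.04489989 = 0.073860

Z-interval: p̂ ± E = 0.720000 ± 0.073860 = (0.646140, 0.793860)

Rounded to 4 decimal places:

(0.6461, 0.7939)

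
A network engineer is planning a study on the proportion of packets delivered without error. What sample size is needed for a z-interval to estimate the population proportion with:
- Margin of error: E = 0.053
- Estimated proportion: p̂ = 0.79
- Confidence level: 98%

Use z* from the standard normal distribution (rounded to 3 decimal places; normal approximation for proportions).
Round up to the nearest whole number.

Using z* for proportion z-interval (normal approximation).

For 98% confidence, z* = 2.326 (from standard normal table)

Sample size formula for proportion z-interval: n = z*²p̂(1-p̂)/E²

n = 2.326² × 0.79 × 0.21 / 0.053²
  = 5.410276 × 0.1659 / 0.002809
  = 319.5318

Round up to the nearest whole number: n = 320

320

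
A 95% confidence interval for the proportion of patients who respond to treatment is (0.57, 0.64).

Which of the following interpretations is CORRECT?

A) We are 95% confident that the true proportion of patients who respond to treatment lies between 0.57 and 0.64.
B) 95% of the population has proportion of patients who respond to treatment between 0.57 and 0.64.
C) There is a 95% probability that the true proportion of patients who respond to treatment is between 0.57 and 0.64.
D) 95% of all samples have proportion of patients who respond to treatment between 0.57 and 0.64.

A confidence interval represents our confidence in the procedure, not a probability statement about the parameter.

Key concept: If we repeated this sampling process many times and computed a 95% CI each time, about 95% of those intervals would contain the true population parameter.

For this specific interval (0.57, 0.64):
- Midpoint (point estimate): 0.605
- Margin of error: 0.035

The correct interpretation is the one stating confidence that the true parameter lies in the interval — option A.

A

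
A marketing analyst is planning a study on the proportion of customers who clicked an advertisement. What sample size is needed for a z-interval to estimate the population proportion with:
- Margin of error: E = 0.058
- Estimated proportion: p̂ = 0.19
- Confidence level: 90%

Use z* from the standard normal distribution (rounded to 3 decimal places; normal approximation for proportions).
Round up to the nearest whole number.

Using z* for proportion z-interval (normal approximation).

For 90% confidence, z* = 1.645 (from standard normal table)

Sample size formula for proportion z-interval: n = z*²p̂(1-p̂)/E²

n = 1.645² × 0.19 × 0.81 / 0.058²
  = 2.706025 × 0.1539 / 0.003364
  = 123.7982

Round up to the nearest whole number: n = 124

124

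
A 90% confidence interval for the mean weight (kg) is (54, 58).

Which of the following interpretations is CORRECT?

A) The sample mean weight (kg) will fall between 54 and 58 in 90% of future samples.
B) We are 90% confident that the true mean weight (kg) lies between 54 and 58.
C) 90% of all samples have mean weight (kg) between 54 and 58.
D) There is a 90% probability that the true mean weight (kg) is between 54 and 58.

A confidence interval represents our confidence in the procedure, not a probability statement about the parameter.

Key concept: If we repeated this sampling process many times and computed a 90% CI each time, about 90% of those intervals would contain the true population parameter.

For this specific interval (54, 58):
- Midpoint (point estimate): 56
- Margin of error: 2

The correct interpretation is the one stating confidence that the true parameter lies in the interval — option B.

B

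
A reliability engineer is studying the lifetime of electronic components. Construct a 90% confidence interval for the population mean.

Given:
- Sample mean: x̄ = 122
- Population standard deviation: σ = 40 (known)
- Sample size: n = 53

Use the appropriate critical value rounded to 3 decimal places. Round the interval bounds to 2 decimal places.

The population standard deviation σ is known, so use a z-interval (standard normal critical value).

For 90% confidence, z* = 1.645 (from standard normal table)

Standard error: SE = σ/√n = 40/√53 = 5.494423

Margin of error: E = z* × SE = 1.645 × 5.494423 = 9.0383

Z-interval: x̄ ± E = 122 ± 9.0383 = (112.9617, 131.0383)

Rounded to 2 decimal places:

(112.96, 131.04)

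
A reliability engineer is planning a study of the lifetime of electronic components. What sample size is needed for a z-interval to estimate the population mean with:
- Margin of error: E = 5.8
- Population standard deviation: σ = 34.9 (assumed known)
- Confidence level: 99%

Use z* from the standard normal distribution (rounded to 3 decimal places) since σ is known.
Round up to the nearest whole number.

Using z* since population σ is known (z-interval formula).

For 99% confidence, z* = 2.576 (from standard normal table)

Sample size formula for z-interval: n = (z*σ/E)²

n = (2.576 × 34.9 / 5.8)²
  = (15.500414)²
  = 240.2628

Round up to the nearest whole number: n = 241

241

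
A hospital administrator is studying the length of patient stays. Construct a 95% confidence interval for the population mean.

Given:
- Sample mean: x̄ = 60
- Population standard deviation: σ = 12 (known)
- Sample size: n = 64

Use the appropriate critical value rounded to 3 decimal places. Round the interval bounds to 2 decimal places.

The population standard deviation σ is known, so use a z-interval (standard normal critical value).

For 95% confidence, z* = 1.96 (from standard normal table)

Standard error: SE = σ/√n = 12/√64 = 1.500000

Margin of error: E = z* × SE = 1.96 × 1.500000 = 2.9400

Z-interval: x̄ ± E = 60 ± 2.9400 = (57.0600, 62.9400)

Rounded to 2 decimal places:

(57.06, 62.94)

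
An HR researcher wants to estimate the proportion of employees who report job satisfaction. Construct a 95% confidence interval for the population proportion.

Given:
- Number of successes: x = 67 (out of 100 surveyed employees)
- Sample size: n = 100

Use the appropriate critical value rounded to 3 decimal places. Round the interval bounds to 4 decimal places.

Sample proportion: p̂ = 67/100 = 0.670000

Check conditions for normal approximation:
  np̂ = 67 ≥ 10 ✓
  n(1-p̂) = 33 ≥ 10 ✓

The sample is large enough, so use a z-interval (normal approximation) for the proportion.

For 95% confidence, z* = 1.96 (from standard normal table)

Standard error: SE = √(p̂(1-p̂)/n) = √(0.670000×0.330000/100) = 0.04702127

Margin of error: E = z* × SE = 1.96 × 0.04702127 = 0.092162

Z-interval: p̂ ± E = 0.670000 ± 0.092162 = (0.577838, 0.762162)

Rounded to 4 decimal places:

(0.5778, 0.7622)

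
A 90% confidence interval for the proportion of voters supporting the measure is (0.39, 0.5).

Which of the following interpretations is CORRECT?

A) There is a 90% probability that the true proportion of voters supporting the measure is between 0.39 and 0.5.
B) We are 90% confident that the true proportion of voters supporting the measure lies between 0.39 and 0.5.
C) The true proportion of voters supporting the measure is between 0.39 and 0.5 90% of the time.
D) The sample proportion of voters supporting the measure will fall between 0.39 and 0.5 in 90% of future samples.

A confidence interval represents our confidence in the procedure, not a probability statement about the parameter.

Key concept: If we repeated this sampling process many times and computed a 90% CI each time, about 90% of those intervals would contain the true population parameter.

For this specific interval (0.39, 0.5):
- Midpoint (point estimate): 0.445
- Margin of error: 0.055

The correct interpretation is the one stating confidence that the true parameter lies in the interval — option B.

B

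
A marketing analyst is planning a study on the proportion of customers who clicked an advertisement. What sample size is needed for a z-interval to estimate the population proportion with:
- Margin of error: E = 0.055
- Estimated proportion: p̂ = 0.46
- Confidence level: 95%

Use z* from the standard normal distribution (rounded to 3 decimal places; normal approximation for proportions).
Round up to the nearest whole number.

Using z* for proportion z-interval (normal approximation).

For 95% confidence, z* = 1.96 (from standard normal table)

Sample size formula for proportion z-interval: n = z*²p̂(1-p̂)/E²

n = 1.96² × 0.46 × 0.54 / 0.055²
  = 3.8416 × 0.2484 / 0.003025
  = 315.4557

Round up to the nearest whole number: n = 316

316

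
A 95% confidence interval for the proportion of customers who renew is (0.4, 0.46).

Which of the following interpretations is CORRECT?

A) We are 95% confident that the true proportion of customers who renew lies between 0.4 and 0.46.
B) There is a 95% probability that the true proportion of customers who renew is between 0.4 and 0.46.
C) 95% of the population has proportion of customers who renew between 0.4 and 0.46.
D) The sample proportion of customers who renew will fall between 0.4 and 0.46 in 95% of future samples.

A confidence interval represents our confidence in the procedure, not a probability statement about the parameter.

Key concept: If we repeated this sampling process many times and computed a 95% CI each time, about 95% of those intervals would contain the true population parameter.

For this specific interval (0.4, 0.46):
- Midpoint (point estimate): 0.43
- Margin of error: 0.03

The correct interpretation is the one stating confidence that the true parameter lies in the interval — option A.

A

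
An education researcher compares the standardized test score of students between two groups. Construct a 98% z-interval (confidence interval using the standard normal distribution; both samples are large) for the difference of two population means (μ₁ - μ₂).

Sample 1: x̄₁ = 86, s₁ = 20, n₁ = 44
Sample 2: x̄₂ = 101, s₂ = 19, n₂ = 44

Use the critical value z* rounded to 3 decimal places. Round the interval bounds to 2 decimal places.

Both samples are large (n₁ = 44 ≥ 30, n₂ = 44 ≥ 30), so a z-interval for the difference of means applies.

Point estimate: x̄₁ - x̄₂ = 86 - 101 = -15

Standard error: SE = √(s₁²/n₁ + s₂²/n₂)
= √(20²/44 + 19²/44)
= √(9.090909 + 8.204545)
= 4.158780

For 98% confidence, z* = 2.326 (from standard normal table)
Margin of error: E = z* × SE = 2.326 × 4.158780 = 9.6733

Z-interval: (x̄₁ - x̄₂) ± E = -15 ± 9.6733 = (-24.6733, -5.3267)

Rounded to 2 decimal places:

(-24.67, -5.33)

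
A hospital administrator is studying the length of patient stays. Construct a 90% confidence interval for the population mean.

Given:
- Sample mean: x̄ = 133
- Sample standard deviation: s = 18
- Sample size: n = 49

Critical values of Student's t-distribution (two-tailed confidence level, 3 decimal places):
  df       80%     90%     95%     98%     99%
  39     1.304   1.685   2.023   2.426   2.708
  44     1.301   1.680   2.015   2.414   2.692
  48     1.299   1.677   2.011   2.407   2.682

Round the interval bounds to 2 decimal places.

The population standard deviation σ is unknown (only the sample standard deviation s is given), so use a t-interval with df = n - 1 = 49 - 1 = 48.

For 90% confidence with df = 48, t* = 1.677 (from t-table)

Standard error: SE = s/√n = 18/√49 = 2.571429

Margin of error: E = t* × SE = 1.677 × 2.571429 = 4.3123

T-interval: x̄ ± E = 133 ± 4.3123 = (128.6877, 137.3123)

Rounded to 2 decimal places:

(128.69, 137.31)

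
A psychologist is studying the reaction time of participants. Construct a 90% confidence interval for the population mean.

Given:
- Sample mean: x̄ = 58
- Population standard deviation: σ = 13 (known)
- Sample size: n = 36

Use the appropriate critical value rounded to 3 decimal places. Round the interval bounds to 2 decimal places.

The population standard deviation σ is known, so use a z-interval (standard normal critical value).

For 90% confidence, z* = 1.645 (from standard normal table)

Standard error: SE = σ/√n = 13/√36 = 2.166667

Margin of error: E = z* × SE = 1.645 × 2.166667 = 3.5642

Z-interval: x̄ ± E = 58 ± 3.5642 = (54.4358, 61.5642)

Rounded to 2 decimal places:

(54.44, 61.56)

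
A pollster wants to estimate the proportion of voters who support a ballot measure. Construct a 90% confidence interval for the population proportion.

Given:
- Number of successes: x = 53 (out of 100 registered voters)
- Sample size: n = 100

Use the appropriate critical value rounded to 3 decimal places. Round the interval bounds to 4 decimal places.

Sample proportion: p̂ = 53/100 = 0.530000

Check conditions for normal approximation:
  np̂ = 53 ≥ 10 ✓
  n(1-p̂) = 47 ≥ 10 ✓

The sample is large enough, so use a z-interval (normal approximation) for the proportion.

For 90% confidence, z* = 1.645 (from standard normal table)

Standard error: SE = √(p̂(1-p̂)/n) = √(0.530000×0.470000/100) = 0.04990992

Margin of error: E = z* × SE = 1.645 × 0.04990992 = 0.082102

Z-interval: p̂ ± E = 0.530000 ± 0.082102 = (0.447898, 0.612102)

Rounded to 4 decimal places:

(0.4479, 0.6121)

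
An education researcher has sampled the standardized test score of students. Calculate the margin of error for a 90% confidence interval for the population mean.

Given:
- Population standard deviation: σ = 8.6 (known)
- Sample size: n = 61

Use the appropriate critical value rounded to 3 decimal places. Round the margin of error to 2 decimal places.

The population standard deviation σ is known, so use the z-interval margin of error formula.

For 90% confidence, z* = 1.645 (from standard normal table)

Margin of error formula for z-interval: E = z* × σ/√n

E = 1.645 × 8.6/√61
  = 1.645 × 1.101117
  = 1.8113

Rounded to 2 decimal places:

1.81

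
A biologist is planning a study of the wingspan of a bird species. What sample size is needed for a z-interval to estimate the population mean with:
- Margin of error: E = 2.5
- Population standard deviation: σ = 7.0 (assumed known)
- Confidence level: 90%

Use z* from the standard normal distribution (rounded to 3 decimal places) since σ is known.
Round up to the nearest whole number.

Using z* since population σ is known (z-interval formula).

For 90% confidence, z* = 1.645 (from standard normal table)

Sample size formula for z-interval: n = (z*σ/E)²

n = (1.645 × 7.0 / 2.5)²
  = (4.606000)²
  = 21.2152

Round up to the nearest whole number: n = 22

22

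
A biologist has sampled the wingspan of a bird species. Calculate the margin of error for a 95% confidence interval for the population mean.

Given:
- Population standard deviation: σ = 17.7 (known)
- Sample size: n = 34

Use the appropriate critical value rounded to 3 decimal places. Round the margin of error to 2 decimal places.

The population standard deviation σ is known, so use the z-interval margin of error formula.

For 95% confidence, z* = 1.96 (from standard normal table)

Margin of error formula for z-interval: E = z* × σ/√n

E = 1.96 × 17.7/√34
  = 1.96 × 3.035525
  = 5.9496

Rounded to 2 decimal places:

5.95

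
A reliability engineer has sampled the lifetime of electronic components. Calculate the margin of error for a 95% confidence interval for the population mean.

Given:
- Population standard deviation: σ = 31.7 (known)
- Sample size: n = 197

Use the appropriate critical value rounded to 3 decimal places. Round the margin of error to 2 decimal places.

The population standard deviation σ is known, so use the z-interval margin of error formula.

For 95% confidence, z* = 1.96 (from standard normal table)

Margin of error formula for z-interval: E = z* × σ/√n

E = 1.96 × 31.7/√197
  = 1.96 × 2.258531
  = 4.4267

Rounded to 2 decimal places:

4.43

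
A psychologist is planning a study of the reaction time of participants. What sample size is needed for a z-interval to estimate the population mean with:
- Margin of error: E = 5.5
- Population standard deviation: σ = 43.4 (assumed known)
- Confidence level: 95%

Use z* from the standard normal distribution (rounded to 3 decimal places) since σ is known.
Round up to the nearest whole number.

Using z* since population σ is known (z-interval formula).

For 95% confidence, z* = 1.96 (from standard normal table)

Sample size formula for z-interval: n = (z*σ/E)²

n = (1.96 × 43.4 / 5.5)²
  = (15.466182)²
  = 239.2028

Round up to the nearest whole number: n = 240

240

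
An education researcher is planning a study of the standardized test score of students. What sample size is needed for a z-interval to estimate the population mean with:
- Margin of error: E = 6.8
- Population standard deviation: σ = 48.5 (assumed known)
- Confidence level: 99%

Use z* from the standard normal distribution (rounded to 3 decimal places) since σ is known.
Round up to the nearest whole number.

Using z* since population σ is known (z-interval formula).

For 99% confidence, z* = 2.576 (from standard normal table)

Sample size formula for z-interval: n = (z*σ/E)²

n = (2.576 × 48.5 / 6.8)²
  = (18.372941)²
  = 337.5650

Round up to the nearest whole number: n = 338

338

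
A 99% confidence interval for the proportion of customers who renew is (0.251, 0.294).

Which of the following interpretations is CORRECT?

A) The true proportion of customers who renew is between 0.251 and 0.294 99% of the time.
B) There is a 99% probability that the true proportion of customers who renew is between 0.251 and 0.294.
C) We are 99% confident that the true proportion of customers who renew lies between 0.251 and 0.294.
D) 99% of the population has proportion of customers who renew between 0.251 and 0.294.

A confidence interval represents our confidence in the procedure, not a probability statement about the parameter.

Key concept: If we repeated this sampling process many times and computed a 99% CI each time, about 99% of those intervals would contain the true population parameter.

For this specific interval (0.251, 0.294):
- Midpoint (point estimate): 0.2725
- Margin of error: 0.0215

The correct interpretation is the one stating confidence that the true parameter lies in the interval — option C.

C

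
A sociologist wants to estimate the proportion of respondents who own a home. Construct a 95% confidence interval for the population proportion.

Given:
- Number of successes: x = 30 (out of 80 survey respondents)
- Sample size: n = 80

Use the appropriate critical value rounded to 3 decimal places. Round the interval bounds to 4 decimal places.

Sample proportion: p̂ = 30/80 = 0.375000

Check conditions for normal approximation:
  np̂ = 30 ≥ 10 ✓
  n(1-p̂) = 50 ≥ 10 ✓

The sample is large enough, so use a z-interval (normal approximation) for the proportion.

For 95% confidence, z* = 1.96 (from standard normal table)

Standard error: SE = √(p̂(1-p̂)/n) = √(0.375000×0.625000/80) = 0.05412659

Margin of error: E = z* × SE = 1.96 × 0.05412659 = 0.106088

Z-interval: p̂ ± E = 0.375000 ± 0.106088 = (0.268912, 0.481088)

Rounded to 4 decimal places:

(0.2689, 0.4811)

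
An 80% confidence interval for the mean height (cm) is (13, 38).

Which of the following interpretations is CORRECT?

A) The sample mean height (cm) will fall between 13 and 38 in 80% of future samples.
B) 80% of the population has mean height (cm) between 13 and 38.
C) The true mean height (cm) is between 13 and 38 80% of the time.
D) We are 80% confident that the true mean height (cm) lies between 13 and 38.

A confidence interval represents our confidence in the procedure, not a probability statement about the parameter.

Key concept: If we repeated this sampling process many times and computed an 80% CI each time, about 80% of those intervals would contain the true population parameter.

For this specific interval (13, 38):
- Midpoint (point estimate): 25.5
- Margin of error: 12.5

The correct interpretation is the one stating confidence that the true parameter lies in the interval — option D.

D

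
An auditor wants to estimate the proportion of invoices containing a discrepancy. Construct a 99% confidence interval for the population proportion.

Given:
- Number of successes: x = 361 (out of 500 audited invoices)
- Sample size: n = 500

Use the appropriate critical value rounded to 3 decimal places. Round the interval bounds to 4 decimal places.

Sample proportion: p̂ = 361/500 = 0.722000

Check conditions for normal approximation:
  np̂ = 361 ≥ 10 ✓
  n(1-p̂) = 139 ≥ 10 ✓

The sample is large enough, so use a z-interval (normal approximation) for the proportion.

For 99% confidence, z* = 2.576 (from standard normal table)

Standard error: SE = √(p̂(1-p̂)/n) = √(0.722000×0.278000/500) = 0.02003577

Margin of error: E = z* × SE = 2.576 × 0.02003577 = 0.051612

Z-interval: p̂ ± E = 0.722000 ± 0.051612 = (0.670388, 0.773612)

Rounded to 4 decimal places:

(0.6704, 0.7736)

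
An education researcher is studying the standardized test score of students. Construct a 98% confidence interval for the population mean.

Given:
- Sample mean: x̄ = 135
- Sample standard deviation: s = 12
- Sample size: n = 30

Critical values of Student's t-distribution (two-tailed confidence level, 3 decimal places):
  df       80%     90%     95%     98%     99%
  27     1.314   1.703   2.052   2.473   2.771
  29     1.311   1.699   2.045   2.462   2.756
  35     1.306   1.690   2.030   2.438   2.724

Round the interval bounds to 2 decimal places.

The population standard deviation σ is unknown (only the sample standard deviation s is given), so use a t-interval with df = n - 1 = 30 - 1 = 29.

For 98% confidence with df = 29, t* = 2.462 (from t-table)

Standard error: SE = s/√n = 12/√30 = 2.190890

Margin of error: E = t* × SE = 2.462 × 2.190890 = 5.3940

T-interval: x̄ ± E = 135 ± 5.3940 = (129.6060, 140.3940)

Rounded to 2 decimal places:

(129.61, 140.39)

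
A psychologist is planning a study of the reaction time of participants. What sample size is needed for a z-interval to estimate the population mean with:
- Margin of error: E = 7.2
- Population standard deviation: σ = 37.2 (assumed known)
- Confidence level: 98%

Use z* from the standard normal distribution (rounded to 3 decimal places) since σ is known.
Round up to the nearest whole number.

Using z* since population σ is known (z-interval formula).

For 98% confidence, z* = 2.326 (from standard normal table)

Sample size formula for z-interval: n = (z*σ/E)²

n = (2.326 × 37.2 / 7.2)²
  = (12.017667)²
  = 144.4243

Round up to the nearest whole number: n = 145

145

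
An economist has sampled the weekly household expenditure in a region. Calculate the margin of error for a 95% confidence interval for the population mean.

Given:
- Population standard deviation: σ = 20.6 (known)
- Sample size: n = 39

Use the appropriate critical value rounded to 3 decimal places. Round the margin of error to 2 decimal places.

The population standard deviation σ is known, so use the z-interval margin of error formula.

For 95% confidence, z* = 1.96 (from standard normal table)

Margin of error formula for z-interval: E = z* × σ/√n

E = 1.96 × 20.6/√39
  = 1.96 × 3.298640
  = 6.4653

Rounded to 2 decimal places:

6.47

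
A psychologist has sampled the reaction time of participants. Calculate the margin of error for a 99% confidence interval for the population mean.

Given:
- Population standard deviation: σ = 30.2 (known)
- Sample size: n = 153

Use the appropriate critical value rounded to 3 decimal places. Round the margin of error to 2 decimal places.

The population standard deviation σ is known, so use the z-interval margin of error formula.

For 99% confidence, z* = 2.576 (from standard normal table)

Margin of error formula for z-interval: E = z* × σ/√n

E = 2.576 × 30.2/√153
  = 2.576 × 2.441525
  = 6.2894

Rounded to 2 decimal places:

6.29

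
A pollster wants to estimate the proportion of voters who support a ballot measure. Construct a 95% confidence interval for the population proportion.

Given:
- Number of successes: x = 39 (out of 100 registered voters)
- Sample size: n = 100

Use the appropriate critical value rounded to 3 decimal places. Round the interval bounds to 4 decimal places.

Sample proportion: p̂ = 39/100 = 0.390000

Check conditions for normal approximation:
  np̂ = 39 ≥ 10 ✓
  n(1-p̂) = 61 ≥ 10 ✓

The sample is large enough, so use a z-interval (normal approximation) for the proportion.

For 95% confidence, z* = 1.96 (from standard normal table)

Standard error: SE = √(p̂(1-p̂)/n) = √(0.390000×0.610000/100) = 0.04877499

Margin of error: E = z* × SE = 1.96 × 0.04877499 = 0.095599

Z-interval: p̂ ± E = 0.390000 ± 0.095599 = (0.294401, 0.485599)

Rounded to 4 decimal places:

(0.2944, 0.4856)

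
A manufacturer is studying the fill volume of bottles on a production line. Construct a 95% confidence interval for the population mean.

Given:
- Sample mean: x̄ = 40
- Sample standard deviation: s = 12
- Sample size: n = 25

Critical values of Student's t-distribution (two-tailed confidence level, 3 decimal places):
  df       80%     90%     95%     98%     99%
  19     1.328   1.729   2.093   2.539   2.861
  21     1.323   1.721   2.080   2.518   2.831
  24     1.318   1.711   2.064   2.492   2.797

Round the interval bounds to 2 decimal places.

The population standard deviation σ is unknown (only the sample standard deviation s is given), so use a t-interval with df = n - 1 = 25 - 1 = 24.

For 95% confidence with df = 24, t* = 2.064 (from t-table)

Standard error: SE = s/√n = 12/√25 = 2.400000

Margin of error: E = t* × SE = 2.064 × 2.400000 = 4.9536

T-interval: x̄ ± E = 40 ± 4.9536 = (35.0464, 44.9536)

Rounded to 2 decimal places:

(35.05, 44.95)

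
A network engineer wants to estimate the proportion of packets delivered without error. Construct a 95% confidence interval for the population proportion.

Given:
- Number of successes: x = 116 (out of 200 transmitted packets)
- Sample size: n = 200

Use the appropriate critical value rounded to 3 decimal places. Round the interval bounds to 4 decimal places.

Sample proportion: p̂ = 116/200 = 0.580000

Check conditions for normal approximation:
  np̂ = 116 ≥ 10 ✓
  n(1-p̂) = 84 ≥ 10 ✓

The sample is large enough, so use a z-interval (normal approximation) for the proportion.

For 95% confidence, z* = 1.96 (from standard normal table)

Standard error: SE = √(p̂(1-p̂)/n) = √(0.580000×0.420000/200) = 0.03489986

Margin of error: E = z* × SE = 1.96 × 0.03489986 = 0.068404

Z-interval: p̂ ± E = 0.580000 ± 0.068404 = (0.511596, 0.648404)

Rounded to 4 decimal places:

(0.5116, 0.6484)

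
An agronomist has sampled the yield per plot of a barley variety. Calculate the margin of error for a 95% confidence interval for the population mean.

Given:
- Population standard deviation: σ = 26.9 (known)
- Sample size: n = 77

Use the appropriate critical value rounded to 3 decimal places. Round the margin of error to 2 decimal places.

The population standard deviation σ is known, so use the z-interval margin of error formula.

For 95% confidence, z* = 1.96 (from standard normal table)

Margin of error formula for z-interval: E = z* × σ/√n

E = 1.96 × 26.9/√77
  = 1.96 × 3.065540
  = 6.0085

Rounded to 2 decimal places:

6.01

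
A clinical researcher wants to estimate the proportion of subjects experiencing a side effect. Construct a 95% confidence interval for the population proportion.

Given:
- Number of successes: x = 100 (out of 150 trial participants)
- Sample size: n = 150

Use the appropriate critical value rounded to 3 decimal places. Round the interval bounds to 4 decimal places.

Sample proportion: p̂ = 100/150 = 0.666667

Check conditions for normal approximation:
  np̂ = 100 ≥ 10 ✓
  n(1-p̂) = 50 ≥ 10 ✓

The sample is large enough, so use a z-interval (normal approximation) for the proportion.

For 95% confidence, z* = 1.96 (from standard normal table)

Standard error: SE = √(p̂(1-p̂)/n) = √(0.666667×0.333333/150) = 0.03849002

Margin of error: E = z* × SE = 1.96 × 0.03849002 = 0.075440

Z-interval: p̂ ± E = 0.666667 ± 0.075440 = (0.591226, 0.742107)

Rounded to 4 decimal places:

(0.5912, 0.7421)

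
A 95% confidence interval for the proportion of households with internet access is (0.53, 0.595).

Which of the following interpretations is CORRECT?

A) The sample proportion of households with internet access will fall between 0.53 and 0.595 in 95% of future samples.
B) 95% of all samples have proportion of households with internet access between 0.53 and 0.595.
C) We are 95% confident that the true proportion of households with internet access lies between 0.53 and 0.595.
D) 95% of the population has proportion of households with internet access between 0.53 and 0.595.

A confidence interval represents our confidence in the procedure, not a probability statement about the parameter.

Key concept: If we repeated this sampling process many times and computed a 95% CI each time, about 95% of those intervals would contain the true population parameter.

For this specific interval (0.53, 0.595):
- Midpoint (point estimate): 0.5625
- Margin of error: 0.0325

The correct interpretation is the one stating confidence that the true parameter lies in the interval — option C.

C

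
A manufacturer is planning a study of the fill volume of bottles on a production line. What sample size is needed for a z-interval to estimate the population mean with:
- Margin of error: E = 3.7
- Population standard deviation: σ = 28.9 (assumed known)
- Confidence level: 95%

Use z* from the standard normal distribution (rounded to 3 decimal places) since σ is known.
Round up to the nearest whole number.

Using z* since population σ is known (z-interval formula).

For 95% confidence, z* = 1.96 (from standard normal table)

Sample size formula for z-interval: n = (z*σ/E)²

n = (1.96 × 28.9 / 3.7)²
  = (15.309189)²
  = 234.3713

Round up to the nearest whole number: n = 235

235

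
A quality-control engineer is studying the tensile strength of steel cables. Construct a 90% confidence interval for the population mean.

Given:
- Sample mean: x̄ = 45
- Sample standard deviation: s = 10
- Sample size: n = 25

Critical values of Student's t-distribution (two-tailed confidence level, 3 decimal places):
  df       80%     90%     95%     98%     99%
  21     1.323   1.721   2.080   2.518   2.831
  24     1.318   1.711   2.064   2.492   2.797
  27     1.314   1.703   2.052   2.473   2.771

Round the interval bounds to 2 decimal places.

The population standard deviation σ is unknown (only the sample standard deviation s is given), so use a t-interval with df = n - 1 = 25 - 1 = 24.

For 90% confidence with df = 24, t* = 1.711 (from t-table)

Standard error: SE = s/√n = 10/√25 = 2.000000

Margin of error: E = t* × SE = 1.711 × 2.000000 = 3.4220

T-interval: x̄ ± E = 45 ± 3.4220 = (41.5780, 48.4220)

Rounded to 2 decimal places:

(41.58, 48.42)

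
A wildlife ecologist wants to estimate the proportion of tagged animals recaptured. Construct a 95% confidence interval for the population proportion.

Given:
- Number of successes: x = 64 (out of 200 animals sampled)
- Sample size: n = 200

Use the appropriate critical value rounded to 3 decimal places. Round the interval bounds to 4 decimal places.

Sample proportion: p̂ = 64/200 = 0.3200000

Check conditions for normal approximation:
  np̂ = 64 ≥ 10 ✓
  n(1-p̂) = 136 ≥ 10 ✓

The sample is large enough, so use a z-interval (normal approximation) for the proportion.

For 95% confidence, z* = 1.96 (from standard normal table)

Standard error: SE = √(p̂(1-p̂)/n) = √(0.3200000×0.6800000/200) = 0.032984845

Margin of error: E = z* × SE = 1.96 × 0.032984845 = 0.0646503

Z-interval: p̂ ± E = 0.3200000 ± 0.0646503 = (0.2553497, 0.3846503)

Rounded to 4 decimal places:

(0.2553, 0.3847)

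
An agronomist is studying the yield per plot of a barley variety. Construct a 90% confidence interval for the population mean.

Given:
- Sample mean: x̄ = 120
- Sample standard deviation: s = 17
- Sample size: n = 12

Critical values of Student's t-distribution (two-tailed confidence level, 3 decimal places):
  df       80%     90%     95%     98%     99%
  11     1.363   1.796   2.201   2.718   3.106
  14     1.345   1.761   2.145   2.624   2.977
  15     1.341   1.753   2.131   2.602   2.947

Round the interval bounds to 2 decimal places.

The population standard deviation σ is unknown (only the sample standard deviation s is given), so use a t-interval with df = n - 1 = 12 - 1 = 11.

For 90% confidence with df = 11, t* = 1.796 (from t-table)

Standard error: SE = s/√n = 17/√12 = 4.907477

Margin of error: E = t* × SE = 1.796 × 4.907477 = 8.8138

T-interval: x̄ ± E = 120 ± 8.8138 = (111.1862, 128.8138)

Rounded to 2 decimal places:

(111.19, 128.81)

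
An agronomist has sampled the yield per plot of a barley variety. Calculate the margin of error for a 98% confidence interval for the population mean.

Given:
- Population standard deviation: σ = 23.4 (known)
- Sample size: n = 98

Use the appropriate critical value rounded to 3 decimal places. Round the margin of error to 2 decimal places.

The population standard deviation σ is known, so use the z-interval margin of error formula.

For 98% confidence, z* = 2.326 (from standard normal table)

Margin of error formula for z-interval: E = z* × σ/√n

E = 2.326 × 23.4/√98
  = 2.326 × 2.363757
  = 5.4981

Rounded to 2 decimal places:

5.50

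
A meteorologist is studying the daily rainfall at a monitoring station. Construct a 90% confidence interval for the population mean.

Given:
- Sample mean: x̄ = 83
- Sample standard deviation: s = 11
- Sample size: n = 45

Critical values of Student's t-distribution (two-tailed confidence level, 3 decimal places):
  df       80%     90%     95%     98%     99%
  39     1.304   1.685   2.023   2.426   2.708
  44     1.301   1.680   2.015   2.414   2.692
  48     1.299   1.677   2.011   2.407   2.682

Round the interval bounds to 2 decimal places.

The population standard deviation σ is unknown (only the sample standard deviation s is given), so use a t-interval with df = n - 1 = 45 - 1 = 44.

For 90% confidence with df = 44, t* = 1.680 (from t-table)

Standard error: SE = s/√n = 11/√45 = 1.639783

Margin of error: E = t* × SE = 1.680 × 1.639783 = 2.7548

T-interval: x̄ ± E = 83 ± 2.7548 = (80.2452, 85.7548)

Rounded to 2 decimal places:

(80.25, 85.75)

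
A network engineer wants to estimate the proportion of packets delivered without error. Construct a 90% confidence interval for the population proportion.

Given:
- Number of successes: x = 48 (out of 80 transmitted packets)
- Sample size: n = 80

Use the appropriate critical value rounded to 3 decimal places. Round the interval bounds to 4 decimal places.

Sample proportion: p̂ = 48/80 = 0.600000

Check conditions for normal approximation:
  np̂ = 48 ≥ 10 ✓
  n(1-p̂) = 32 ≥ 10 ✓

The sample is large enough, so use a z-interval (normal approximation) for the proportion.

For 90% confidence, z* = 1.645 (from standard normal table)

Standard error: SE = √(p̂(1-p̂)/n) = √(0.600000×0.400000/80) = 0.05477226

Margin of error: E = z* × SE = 1.645 × 0.05477226 = 0.090100

Z-interval: p̂ ± E = 0.600000 ± 0.090100 = (0.509900, 0.690100)

Rounded to 4 decimal places:

(0.5099, 0.6901)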